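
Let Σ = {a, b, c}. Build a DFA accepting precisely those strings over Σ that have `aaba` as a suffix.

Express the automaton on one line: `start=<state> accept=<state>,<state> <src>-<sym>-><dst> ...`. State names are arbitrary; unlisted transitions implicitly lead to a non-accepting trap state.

start=S0 accept=S4 S0-a->S1 S0-b->S0 S0-c->S0 S1-a->S2 S1-b->S0 S1-c->S0 S2-a->S2 S2-b->S3 S2-c->S0 S3-a->S4 S3-b->S0 S3-c->S0 S4-a->S2 S4-b->S0 S4-c->S0

Remember how much of `aaba` the current input suffix matches. State S0 means no match yet; S1 means the last symbol is `a`; S2 means the last 2 symbols are `aa`; S3 means the last 3 symbols are `aab`; S4 means the last 4 symbols are `aaba`. Only S4 accepts. On a mismatch, fall back to the longest proper suffix that is still a prefix of `aaba`.
        a   b   c  
>  S0   S1  S0  S0 
   S1   S2  S0  S0 
   S2   S2  S3  S0 
   S3   S4  S0  S0 
 * S4   S2  S0  S0 
(> = start, * = accepting)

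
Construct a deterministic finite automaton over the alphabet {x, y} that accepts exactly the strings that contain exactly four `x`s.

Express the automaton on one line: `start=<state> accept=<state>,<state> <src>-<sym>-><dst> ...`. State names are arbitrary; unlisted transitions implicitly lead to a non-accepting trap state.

Only the number of `x`s matters, and only up to 5. Make a chain q0 → q1 → q2 → q3 → q4 → q5 advanced by each `x` (with q5 absorbing); every other symbol self-loops. The accepting set is {q4}.
With 6 states:
        x   y  
>  q0   q1  q0 
   q1   q2  q1 
   q2   q3  q2 
   q3   q4  q3 
 * q4   q5  q4 
   q5   q5  q5 
(> = start, * = accepting)

start=q0 accept=q4 q0-x->q1 q0-y->q0 q1-x->q2 q1-y->q1 q2-x->q3 q2-y->q2 q3-x->q4 q3-y->q3 q4-x->q5 q4-y->q4 q5-x->q5 q5-y->q5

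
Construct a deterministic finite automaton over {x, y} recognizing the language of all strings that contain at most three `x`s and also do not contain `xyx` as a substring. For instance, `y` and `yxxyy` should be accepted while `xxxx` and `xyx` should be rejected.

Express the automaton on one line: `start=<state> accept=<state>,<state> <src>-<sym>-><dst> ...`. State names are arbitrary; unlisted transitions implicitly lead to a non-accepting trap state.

start=A accept=A,B,C,D,E,F,H,J,L,O A-x->B A-y->A B-x->C B-y->D C-x->E C-y->F D-x->G D-y->H E-x->I E-y->J F-x->K F-y->L G-x->K G-y->G H-x->C H-y->H I-x->I I-y->M J-x->N J-y->O K-x->N K-y->K L-x->E L-y->L M-x->N M-y->P N-x->N N-y->N O-x->I O-y->O P-x->I P-y->P

Run two small machines in parallel and take their product. One (5 states) tracks the count of `x`s, saturating at 4; the other (4 states) tracks partial matches of the forbidden pattern `xyx`. Each combined state is a pair, one component from each; accept when both components accept.
       x  y 
>* A   B  A 
 * B   C  D 
 * C   E  F 
 * D   G  H 
 * E   I  J 
 * F   K  L 
   G   K  G 
 * H   C  H 
   I   I  M 
 * J   N  O 
   K   N  K 
 * L   E  L 
   M   N  P 
   N   N  N 
 * O   I  O 
   P   I  P 
(> = start, * = accepting)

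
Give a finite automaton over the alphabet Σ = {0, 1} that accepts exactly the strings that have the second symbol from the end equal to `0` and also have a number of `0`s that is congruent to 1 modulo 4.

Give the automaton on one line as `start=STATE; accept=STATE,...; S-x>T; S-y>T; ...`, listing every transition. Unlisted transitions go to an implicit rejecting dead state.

start=q0; accept=q3,q7; q0-0>q1; q0-1>q0; q1-0>q2; q1-1>q3; q2-0>q4; q2-1>q2; q3-0>q2; q3-1>q5; q4-0>q6; q4-1>q4; q5-0>q2; q5-1>q5; q6-0>q7; q6-1>q0; q7-0>q2; q7-1>q3

Build one automaton per condition and run them in lockstep. The first has 7 states tracking the last 2 symbols read; the second has 4 states tracking the count of `0`s modulo 4. A product state is a pair (one from each), accepting exactly when both do. Equivalent product states are then merged.
With 8 states:
        0   1  
>  q0   q1  q0 
   q1   q2  q3 
   q2   q4  q2 
 * q3   q2  q5 
   q4   q6  q4 
   q5   q2  q5 
   q6   q7  q0 
 * q7   q2  q3 
(> = start, * = accepting)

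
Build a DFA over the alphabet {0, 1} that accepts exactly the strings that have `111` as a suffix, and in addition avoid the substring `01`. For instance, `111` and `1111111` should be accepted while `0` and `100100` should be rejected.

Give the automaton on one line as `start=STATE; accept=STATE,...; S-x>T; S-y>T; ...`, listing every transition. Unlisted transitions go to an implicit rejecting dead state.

start=A; accept=H; A-0>B; A-1>C; B-0>B; B-1>D; C-0>B; C-1>E; D-0>F; D-1>G; E-0>B; E-1>H; F-0>F; F-1>D; G-0>F; G-1>I; H-0>B; H-1>H; I-0>F; I-1>I

Build one automaton per condition and run them in lockstep. The first has 4 states tracking how much of the suffix `111` has currently been matched; the second has 3 states tracking partial matches of the forbidden pattern `01`. A product state is a pair (one from each), accepting exactly when both do.
       0  1 
>  A   B  C 
   B   B  D 
   C   B  E 
   D   F  G 
   E   B  H 
   F   F  D 
   G   F  I 
 * H   B  H 
   I   F  I 
(> = start, * = accepting)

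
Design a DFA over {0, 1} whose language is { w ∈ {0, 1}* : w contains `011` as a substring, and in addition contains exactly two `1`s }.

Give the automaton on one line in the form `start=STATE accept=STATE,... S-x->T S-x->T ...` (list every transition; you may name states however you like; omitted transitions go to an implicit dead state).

start=q0 accept=q4 q0-0->q1 q0-1->q2 q1-0->q1 q1-1->q3 q2-0->q2 q2-1->q2 q3-0->q2 q3-1->q4 q4-0->q4 q4-1->q2

Build one automaton per condition and run them in lockstep. The first has 4 states tracking whether and how much of `011` has been seen; the second has 4 states tracking the count of `1`s, saturating at 3. A product state is a pair (one from each), accepting exactly when both do. Minimizing collapses redundant product states.
A 5-state machine:
        0   1  
>  q0   q1  q2 
   q1   q1  q3 
   q2   q2  q2 
   q3   q2  q4 
 * q4   q4  q2 
(> = start, * = accepting)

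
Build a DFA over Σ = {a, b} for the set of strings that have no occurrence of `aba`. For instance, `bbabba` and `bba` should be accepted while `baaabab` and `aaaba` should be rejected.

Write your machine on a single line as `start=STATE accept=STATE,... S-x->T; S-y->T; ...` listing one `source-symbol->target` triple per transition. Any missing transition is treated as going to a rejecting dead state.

Track partial matches of the forbidden pattern `aba`. State q3 is a dead state reached once `aba` has occurred; every other state accepts. q0 means no part of `aba` is currently matched.
With 4 states:
        a   b  
>* q0   q1  q0 
 * q1   q1  q2 
 * q2   q3  q0 
   q3   q3  q3 
(> = start, * = accepting)

start=q0; accept=q0,q1,q2; q0-a->q1; q0-b->q0; q1-a->q1; q1-b->q2; q2-a->q3; q2-b->q0; q3-a->q3; q3-b->q3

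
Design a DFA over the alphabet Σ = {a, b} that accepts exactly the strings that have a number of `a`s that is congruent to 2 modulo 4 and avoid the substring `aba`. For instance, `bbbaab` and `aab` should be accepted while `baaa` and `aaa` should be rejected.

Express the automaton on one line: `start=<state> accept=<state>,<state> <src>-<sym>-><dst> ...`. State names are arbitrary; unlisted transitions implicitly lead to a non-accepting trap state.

Run two small machines in parallel and take their product. One (4 states) tracks the count of `a`s modulo 4; the other (4 states) tracks partial matches of the forbidden pattern `aba`. Each combined state is a pair, one component from each; accept when both components accept.
With 16 states:
          a    b  
>  s0     s1   s0 
   s1     s2   s3 
 * s2     s4   s5 
   s3     s6   s7 
   s4     s8   s9 
 * s5    s10  s11 
   s6    s10   s6 
   s7     s2   s7 
   s8     s1  s12 
   s9    s13  s14 
   s10   s13  s10 
 * s11    s4  s11 
   s12   s15   s0 
   s13   s15  s13 
   s14    s8  s14 
   s15    s6  s15 
(> = start, * = accepting)

start=s0 accept=s2,s5,s11 s0-a->s1 s0-b->s0 s1-a->s2 s1-b->s3 s2-a->s4 s2-b->s5 s3-a->s6 s3-b->s7 s4-a->s8 s4-b->s9 s5-a->s10 s5-b->s11 s6-a->s10 s6-b->s6 s7-a->s2 s7-b->s7 s8-a->s1 s8-b->s12 s9-a->s13 s9-b->s14 s10-a->s13 s10-b->s10 s11-a->s4 s11-b->s11 s12-a->s15 s12-b->s0 s13-a->s15 s13-b->s13 s14-a->s8 s14-b->s14 s15-a->s6 s15-b->s15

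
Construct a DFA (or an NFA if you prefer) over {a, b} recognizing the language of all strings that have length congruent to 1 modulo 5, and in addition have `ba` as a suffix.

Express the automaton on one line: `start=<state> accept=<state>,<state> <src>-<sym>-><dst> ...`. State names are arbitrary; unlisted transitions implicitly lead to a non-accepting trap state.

Handle the two conditions separately and then intersect. The first has 5 states tracking the input length modulo 5; the second has 3 states tracking how much of the suffix `ba` has currently been matched. A product state is a pair (one from each), accepting exactly when both do. Equivalent product states are then merged.
With 7 states:
        a   b  
>  q0   q1  q1 
   q1   q2  q2 
   q2   q3  q3 
   q3   q4  q4 
   q4   q0  q5 
   q5   q6  q1 
 * q6   q2  q2 
(> = start, * = accepting)

start=q0 accept=q6 q0-a->q1 q0-b->q1 q1-a->q2 q1-b->q2 q2-a->q3 q2-b->q3 q3-a->q4 q3-b->q4 q4-a->q0 q4-b->q5 q5-a->q6 q5-b->q1 q6-a->q2 q6-b->q2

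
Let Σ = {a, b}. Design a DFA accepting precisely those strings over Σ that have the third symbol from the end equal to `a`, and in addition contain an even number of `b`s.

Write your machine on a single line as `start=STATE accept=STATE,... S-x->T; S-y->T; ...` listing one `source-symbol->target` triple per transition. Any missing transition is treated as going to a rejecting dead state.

start=s0; accept=s6,s7,s10,s11; s0-a->s1; s0-b->s2; s1-a->s3; s1-b->s4; s2-a->s5; s2-b->s0; s3-a->s6; s3-b->s4; s4-a->s5; s4-b->s7; s5-a->s8; s5-b->s9; s6-a->s6; s6-b->s4; s7-a->s1; s7-b->s2; s8-a->s8; s8-b->s10; s9-a->s11; s9-b->s2; s10-a->s11; s10-b->s2; s11-a->s3; s11-b->s4

Build one automaton per condition and run them in lockstep. One (15 states) tracks the last 3 symbols read; the other (2 states) tracks the count of `b`s modulo 2. Each combined state is a pair, one component from each; accept when both components accept. Minimizing collapses redundant product states.
12 states suffice.
          a    b  
>  s0     s1   s2 
   s1     s3   s4 
   s2     s5   s0 
   s3     s6   s4 
   s4     s5   s7 
   s5     s8   s9 
 * s6     s6   s4 
 * s7     s1   s2 
   s8     s8  s10 
   s9    s11   s2 
 * s10   s11   s2 
 * s11    s3   s4 
(> = start, * = accepting)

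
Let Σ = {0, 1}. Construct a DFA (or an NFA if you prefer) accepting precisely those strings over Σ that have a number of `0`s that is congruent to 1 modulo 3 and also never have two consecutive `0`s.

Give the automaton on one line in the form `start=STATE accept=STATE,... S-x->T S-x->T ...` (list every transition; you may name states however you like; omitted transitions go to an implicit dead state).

start=q0 accept=q1,q3 q0-0->q1 q0-1->q0 q1-0->q2 q1-1->q3 q2-0->q4 q2-1->q2 q3-0->q5 q3-1->q3 q4-0->q6 q4-1->q4 q5-0->q4 q5-1->q7 q6-0->q2 q6-1->q6 q7-0->q8 q7-1->q7 q8-0->q6 q8-1->q0

Run two small machines in parallel and take their product. The first has 3 states tracking the count of `0`s modulo 3; the second has 3 states tracking partial matches of the forbidden pattern `00`. A product state is a pair (one from each), accepting exactly when both do.
A 9-state machine:
        0   1  
>  q0   q1  q0 
 * q1   q2  q3 
   q2   q4  q2 
 * q3   q5  q3 
   q4   q6  q4 
   q5   q4  q7 
   q6   q2  q6 
   q7   q8  q7 
   q8   q6  q0 
(> = start, * = accepting)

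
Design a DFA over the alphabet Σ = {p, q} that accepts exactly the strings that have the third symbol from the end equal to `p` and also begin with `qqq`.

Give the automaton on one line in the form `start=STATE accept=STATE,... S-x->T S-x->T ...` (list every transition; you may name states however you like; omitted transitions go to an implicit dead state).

start=s0 accept=s8,s9,s10,s11 s0-p->s1 s0-q->s2 s1-p->s1 s1-q->s1 s2-p->s1 s2-q->s3 s3-p->s1 s3-q->s4 s4-p->s5 s4-q->s4 s5-p->s6 s5-q->s7 s6-p->s8 s6-q->s9 s7-p->s10 s7-q->s11 s8-p->s8 s8-q->s9 s9-p->s10 s9-q->s11 s10-p->s6 s10-q->s7 s11-p->s5 s11-q->s4

Handle the two conditions separately and then intersect. The first has 15 states tracking the last 3 symbols read; the second has 5 states tracking whether the input so far still matches the prefix `qqq`. A product state is a pair (one from each), accepting exactly when both do. Minimizing collapses redundant product states.
          p    q  
>  s0     s1   s2 
   s1     s1   s1 
   s2     s1   s3 
   s3     s1   s4 
   s4     s5   s4 
   s5     s6   s7 
   s6     s8   s9 
   s7    s10  s11 
 * s8     s8   s9 
 * s9    s10  s11 
 * s10    s6   s7 
 * s11    s5   s4 
(> = start, * = accepting)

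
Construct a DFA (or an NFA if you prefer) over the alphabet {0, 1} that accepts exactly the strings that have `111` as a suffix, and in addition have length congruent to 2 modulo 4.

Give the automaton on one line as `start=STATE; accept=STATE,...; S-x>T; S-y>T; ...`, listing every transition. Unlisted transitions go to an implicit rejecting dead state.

Run two small machines in parallel and take their product. The first has 4 states tracking how much of the suffix `111` has currently been matched; the second has 4 states tracking the input length modulo 4. A product state is a pair (one from each), accepting exactly when both do. Minimizing collapses redundant product states.
7 states suffice.
        0   1  
>  q0   q1  q1 
   q1   q2  q2 
   q2   q3  q3 
   q3   q0  q4 
   q4   q1  q5 
   q5   q2  q6 
 * q6   q3  q3 
(> = start, * = accepting)

start=q0; accept=q6; q0-0>q1; q0-1>q1; q1-0>q2; q1-1>q2; q2-0>q3; q2-1>q3; q3-0>q0; q3-1>q4; q4-0>q1; q4-1>q5; q5-0>q2; q5-1>q6; q6-0>q3; q6-1>q3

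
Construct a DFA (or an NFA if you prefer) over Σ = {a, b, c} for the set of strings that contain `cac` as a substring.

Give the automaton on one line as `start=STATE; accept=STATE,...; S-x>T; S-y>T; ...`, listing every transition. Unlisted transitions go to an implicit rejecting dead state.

start=s0; accept=s3; s0-a>s0; s0-b>s0; s0-c>s1; s1-a>s2; s1-b>s0; s1-c>s1; s2-a>s0; s2-b>s0; s2-c>s3; s3-a>s3; s3-b>s3; s3-c>s3

States s0..s2 record the length of the longest prefix of `cac` that matches the current input suffix. Reaching s3 means `cac` has been seen, and we stay there forever. Accept from s3.
A 4-state machine:
        a   b   c  
>  s0   s0  s0  s1 
   s1   s2  s0  s1 
   s2   s0  s0  s3 
 * s3   s3  s3  s3 
(> = start, * = accepting)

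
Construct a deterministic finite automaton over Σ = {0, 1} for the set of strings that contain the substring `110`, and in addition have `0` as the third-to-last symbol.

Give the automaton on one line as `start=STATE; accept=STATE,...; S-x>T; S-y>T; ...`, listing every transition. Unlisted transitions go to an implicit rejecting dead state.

start=A; accept=G,H,I,J; A-0>A; A-1>B; B-0>A; B-1>C; C-0>D; C-1>C; D-0>E; D-1>F; E-0>G; E-1>H; F-0>I; F-1>J; G-0>G; G-1>H; H-0>I; H-1>J; I-0>E; I-1>F; J-0>D; J-1>C

Build one automaton per condition and run them in lockstep. The first has 4 states tracking whether and how much of `110` has been seen; the second has 15 states tracking the last 3 symbols read. A product state is a pair (one from each), accepting exactly when both do. Minimizing collapses redundant product states.
       0  1 
>  A   A  B 
   B   A  C 
   C   D  C 
   D   E  F 
   E   G  H 
   F   I  J 
 * G   G  H 
 * H   I  J 
 * I   E  F 
 * J   D  C 
(> = start, * = accepting)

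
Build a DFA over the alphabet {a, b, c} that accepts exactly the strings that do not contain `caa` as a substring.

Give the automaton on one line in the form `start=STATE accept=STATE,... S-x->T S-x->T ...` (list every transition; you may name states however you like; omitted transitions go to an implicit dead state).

start=S0 accept=S0,S1,S2 S0-a->S0 S0-b->S0 S0-c->S1 S1-a->S2 S1-b->S0 S1-c->S1 S2-a->S3 S2-b->S0 S2-c->S1 S3-a->S3 S3-b->S3 S3-c->S3

This is the complement of 'contains `caa`'. Use the same substring-matching states — S0 through S3 holding how much of `caa` has just been matched — but flip the accepting set: everything except the trap S3 accepts.
4 states suffice.
        a   b   c  
>* S0   S0  S0  S1 
 * S1   S2  S0  S1 
 * S2   S3  S0  S1 
   S3   S3  S3  S3 
(> = start, * = accepting)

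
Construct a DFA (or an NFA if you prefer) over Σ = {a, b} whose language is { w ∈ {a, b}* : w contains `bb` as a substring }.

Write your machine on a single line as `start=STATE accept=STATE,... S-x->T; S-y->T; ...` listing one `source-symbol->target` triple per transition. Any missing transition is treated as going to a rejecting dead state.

States s0..s1 record the length of the longest prefix of `bb` that matches the current input suffix. Reaching s2 means `bb` has been seen, and we stay there forever. Accept from s2.
With 3 states:
        a   b  
>  s0   s0  s1 
   s1   s0  s2 
 * s2   s2  s2 
(> = start, * = accepting)

start=s0; accept=s2; s0-a->s0; s0-b->s1; s1-a->s0; s1-b->s2; s2-a->s2; s2-b->s2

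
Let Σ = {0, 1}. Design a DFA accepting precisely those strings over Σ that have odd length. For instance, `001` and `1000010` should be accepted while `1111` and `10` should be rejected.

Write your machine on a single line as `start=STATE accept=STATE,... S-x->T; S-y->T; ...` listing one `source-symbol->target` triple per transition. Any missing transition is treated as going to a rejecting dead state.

start=s0; accept=s1; s0-0->s1; s0-1->s1; s1-0->s0; s1-1->s0

Only the length mod 2 matters, so use a 2-cycle: from any state, every input symbol moves to the next state, wrapping s1 back to s0. Mark s1 accepting.
2 states suffice.
        0   1  
>  s0   s1  s1 
 * s1   s0  s0 
(> = start, * = accepting)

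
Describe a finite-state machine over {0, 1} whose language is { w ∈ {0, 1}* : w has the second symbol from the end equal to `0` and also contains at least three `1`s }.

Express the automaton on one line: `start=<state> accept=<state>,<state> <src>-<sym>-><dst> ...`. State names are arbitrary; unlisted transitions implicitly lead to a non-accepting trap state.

start=A accept=M,P,Q,S A-0->B A-1->C B-0->D B-1->E C-0->F C-1->G D-0->D D-1->E E-0->F E-1->G F-0->H F-1->I G-0->J G-1->K H-0->H H-1->I I-0->J I-1->K J-0->L J-1->M K-0->N K-1->O L-0->L L-1->M M-0->N M-1->O N-0->P N-1->Q O-0->R O-1->O P-0->P P-1->Q Q-0->R Q-1->O R-0->S R-1->Q S-0->S S-1->Q

Run two small machines in parallel and take their product. The first has 7 states tracking the last 2 symbols read; the second has 5 states tracking the count of `1`s, saturating at 4. A product state is a pair (one from each), accepting exactly when both do.
With 19 states:
       0  1 
>  A   B  C 
   B   D  E 
   C   F  G 
   D   D  E 
   E   F  G 
   F   H  I 
   G   J  K 
   H   H  I 
   I   J  K 
   J   L  M 
   K   N  O 
   L   L  M 
 * M   N  O 
   N   P  Q 
   O   R  O 
 * P   P  Q 
 * Q   R  O 
   R   S  Q 
 * S   S  Q 
(> = start, * = accepting)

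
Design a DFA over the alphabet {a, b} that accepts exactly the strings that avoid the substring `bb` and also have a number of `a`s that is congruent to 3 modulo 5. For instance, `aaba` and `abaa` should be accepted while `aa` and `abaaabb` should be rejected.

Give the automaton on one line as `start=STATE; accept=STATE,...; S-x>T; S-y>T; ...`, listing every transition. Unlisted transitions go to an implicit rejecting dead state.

Build one automaton per condition and run them in lockstep. The first has 3 states tracking partial matches of the forbidden pattern `bb`; the second has 5 states tracking the count of `a`s modulo 5. A product state is a pair (one from each), accepting exactly when both do.
          a    b  
>  q0     q1   q2 
   q1     q3   q4 
   q2     q1   q5 
   q3     q6   q7 
   q4     q3   q8 
   q5     q8   q5 
 * q6     q9  q10 
   q7     q6  q11 
   q8    q11   q8 
   q9     q0  q12 
 * q10    q9  q13 
   q11   q13  q11 
   q12    q0  q14 
   q13   q14  q13 
   q14    q5  q14 
(> = start, * = accepting)

start=q0; accept=q6,q10; q0-a>q1; q0-b>q2; q1-a>q3; q1-b>q4; q2-a>q1; q2-b>q5; q3-a>q6; q3-b>q7; q4-a>q3; q4-b>q8; q5-a>q8; q5-b>q5; q6-a>q9; q6-b>q10; q7-a>q6; q7-b>q11; q8-a>q11; q8-b>q8; q9-a>q0; q9-b>q12; q10-a>q9; q10-b>q13; q11-a>q13; q11-b>q11; q12-a>q0; q12-b>q14; q13-a>q14; q13-b>q13; q14-a>q5; q14-b>q14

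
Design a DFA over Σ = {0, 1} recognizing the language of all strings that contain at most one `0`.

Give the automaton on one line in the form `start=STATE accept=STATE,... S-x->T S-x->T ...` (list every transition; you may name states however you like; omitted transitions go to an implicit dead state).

Only the number of `0`s matters, and only up to 2. Make a chain S0 → S1 → S2 advanced by each `0` (with S2 absorbing); every other symbol self-loops. The accepting set is {S0, S1}.
A 3-state machine:
        0   1  
>* S0   S1  S0 
 * S1   S2  S1 
   S2   S2  S2 
(> = start, * = accepting)

start=S0 accept=S0,S1 S0-0->S1 S0-1->S0 S1-0->S2 S1-1->S1 S2-0->S2 S2-1->S2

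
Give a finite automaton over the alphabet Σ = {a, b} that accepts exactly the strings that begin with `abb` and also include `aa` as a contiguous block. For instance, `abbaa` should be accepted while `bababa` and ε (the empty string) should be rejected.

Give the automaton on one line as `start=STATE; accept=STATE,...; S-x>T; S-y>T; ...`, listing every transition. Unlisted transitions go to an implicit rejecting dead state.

start=q0; accept=q6; q0-a>q1; q0-b>q2; q1-a>q2; q1-b>q3; q2-a>q2; q2-b>q2; q3-a>q2; q3-b>q4; q4-a>q5; q4-b>q4; q5-a>q6; q5-b>q4; q6-a>q6; q6-b>q6

Run two small machines in parallel and take their product. One (5 states) tracks whether the input so far still matches the prefix `abb`; the other (3 states) tracks whether and how much of `aa` has been seen. Each combined state is a pair, one component from each; accept when both components accept. After merging equivalent states the machine shrinks.
7 states suffice.
        a   b  
>  q0   q1  q2 
   q1   q2  q3 
   q2   q2  q2 
   q3   q2  q4 
   q4   q5  q4 
   q5   q6  q4 
 * q6   q6  q6 
(> = start, * = accepting)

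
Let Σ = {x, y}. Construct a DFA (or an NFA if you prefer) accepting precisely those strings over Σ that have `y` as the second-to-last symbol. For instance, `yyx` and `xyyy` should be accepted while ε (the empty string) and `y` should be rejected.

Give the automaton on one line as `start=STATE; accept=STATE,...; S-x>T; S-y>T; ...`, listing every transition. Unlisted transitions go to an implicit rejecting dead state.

Because acceptance depends on a position counted from the end, the machine has to buffer the most recent 2 symbols. Make each state the string of the last up-to-2 symbols read; on input `x` shift the window left and append `x`. Accept when the buffered window has length 2 and begins with `y`.
With 7 states:
        x   y  
>  q0   q1  q2 
   q1   q3  q4 
   q2   q5  q6 
   q3   q3  q4 
   q4   q5  q6 
 * q5   q3  q4 
 * q6   q5  q6 
(> = start, * = accepting)

start=q0; accept=q5,q6; q0-x>q1; q0-y>q2; q1-x>q3; q1-y>q4; q2-x>q5; q2-y>q6; q3-x>q3; q3-y>q4; q4-x>q5; q4-y>q6; q5-x>q3; q5-y>q4; q6-x>q5; q6-y>q6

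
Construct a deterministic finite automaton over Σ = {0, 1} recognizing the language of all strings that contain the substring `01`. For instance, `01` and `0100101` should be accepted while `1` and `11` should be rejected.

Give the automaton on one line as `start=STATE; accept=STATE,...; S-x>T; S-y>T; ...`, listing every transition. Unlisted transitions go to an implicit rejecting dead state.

Track how much of `01` has been matched so far: state q0 is no progress, q2 is the absorbing accept state reached once `01` has occurred. Intermediate states record partial matches; on a mismatch, fall back to the longest reusable overlap.
        0   1  
>  q0   q1  q0 
   q1   q1  q2 
 * q2   q2  q2 
(> = start, * = accepting)

start=q0; accept=q2; q0-0>q1; q0-1>q0; q1-0>q1; q1-1>q2; q2-0>q2; q2-1>q2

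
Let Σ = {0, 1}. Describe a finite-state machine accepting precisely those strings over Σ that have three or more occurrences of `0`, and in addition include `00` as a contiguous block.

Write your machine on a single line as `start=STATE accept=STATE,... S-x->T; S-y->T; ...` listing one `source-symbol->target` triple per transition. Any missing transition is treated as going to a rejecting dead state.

start=S0; accept=S4; S0-0->S1; S0-1->S0; S1-0->S2; S1-1->S3; S2-0->S4; S2-1->S2; S3-0->S5; S3-1->S3; S4-0->S4; S4-1->S4; S5-0->S4; S5-1->S3

Build one automaton per condition and run them in lockstep. One (5 states) tracks the count of `0`s, saturating at 4; the other (3 states) tracks whether and how much of `00` has been seen. Each combined state is a pair, one component from each; accept when both components accept. Equivalent product states are then merged.
        0   1  
>  S0   S1  S0 
   S1   S2  S3 
   S2   S4  S2 
   S3   S5  S3 
 * S4   S4  S4 
   S5   S4  S3 
(> = start, * = accepting)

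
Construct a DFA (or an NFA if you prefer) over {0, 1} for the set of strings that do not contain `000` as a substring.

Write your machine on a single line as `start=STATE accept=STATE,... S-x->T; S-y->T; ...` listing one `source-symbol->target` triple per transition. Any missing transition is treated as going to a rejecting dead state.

This is the complement of 'contains `000`'. Use the same substring-matching states — q0 through q3 holding how much of `000` has just been matched — but flip the accepting set: everything except the trap q3 accepts.
        0   1  
>* q0   q1  q0 
 * q1   q2  q0 
 * q2   q3  q0 
   q3   q3  q3 
(> = start, * = accepting)

start=q0; accept=q0,q1,q2; q0-0->q1; q0-1->q0; q1-0->q2; q1-1->q0; q2-0->q3; q2-1->q0; q3-0->q3; q3-1->q3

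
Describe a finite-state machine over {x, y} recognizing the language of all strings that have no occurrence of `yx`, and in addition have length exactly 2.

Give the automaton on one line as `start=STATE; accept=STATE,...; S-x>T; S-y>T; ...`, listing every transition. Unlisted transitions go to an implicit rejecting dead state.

Handle the two conditions separately and then intersect. The first has 3 states tracking partial matches of the forbidden pattern `yx`; the second has 4 states tracking the input length, saturating at 3. A product state is a pair (one from each), accepting exactly when both do. Equivalent product states are then merged.
5 states suffice.
        x   y  
>  q0   q1  q2 
   q1   q3  q3 
   q2   q4  q3 
 * q3   q4  q4 
   q4   q4  q4 
(> = start, * = accepting)

start=q0; accept=q3; q0-x>q1; q0-y>q2; q1-x>q3; q1-y>q3; q2-x>q4; q2-y>q3; q3-x>q4; q3-y>q4; q4-x>q4; q4-y>q4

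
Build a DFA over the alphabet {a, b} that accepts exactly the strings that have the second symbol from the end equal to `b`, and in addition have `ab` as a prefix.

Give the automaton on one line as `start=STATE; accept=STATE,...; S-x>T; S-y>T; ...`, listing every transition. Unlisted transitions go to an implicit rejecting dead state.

start=q0; accept=q4,q5; q0-a>q1; q0-b>q2; q1-a>q2; q1-b>q3; q2-a>q2; q2-b>q2; q3-a>q4; q3-b>q5; q4-a>q6; q4-b>q3; q5-a>q4; q5-b>q5; q6-a>q6; q6-b>q3

Build one automaton per condition and run them in lockstep. The first has 7 states tracking the last 2 symbols read; the second has 4 states tracking whether the input so far still matches the prefix `ab`. A product state is a pair (one from each), accepting exactly when both do. Minimizing collapses redundant product states.
With 7 states:
        a   b  
>  q0   q1  q2 
   q1   q2  q3 
   q2   q2  q2 
   q3   q4  q5 
 * q4   q6  q3 
 * q5   q4  q5 
   q6   q6  q3 
(> = start, * = accepting)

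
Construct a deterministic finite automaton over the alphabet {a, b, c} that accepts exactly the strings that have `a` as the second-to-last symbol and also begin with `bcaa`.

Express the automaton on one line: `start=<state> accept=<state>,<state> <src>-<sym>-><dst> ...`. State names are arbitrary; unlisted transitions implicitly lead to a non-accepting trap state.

start=s0 accept=s15,s16,s17 s0-a->s1 s0-b->s2 s0-c->s3 s1-a->s4 s1-b->s5 s1-c->s6 s2-a->s7 s2-b->s8 s2-c->s9 s3-a->s10 s3-b->s11 s3-c->s12 s4-a->s4 s4-b->s5 s4-c->s6 s5-a->s7 s5-b->s8 s5-c->s13 s6-a->s10 s6-b->s11 s6-c->s12 s7-a->s4 s7-b->s5 s7-c->s6 s8-a->s7 s8-b->s8 s8-c->s13 s9-a->s14 s9-b->s11 s9-c->s12 s10-a->s4 s10-b->s5 s10-c->s6 s11-a->s7 s11-b->s8 s11-c->s13 s12-a->s10 s12-b->s11 s12-c->s12 s13-a->s10 s13-b->s11 s13-c->s12 s14-a->s15 s14-b->s5 s14-c->s6 s15-a->s15 s15-b->s16 s15-c->s17 s16-a->s18 s16-b->s19 s16-c->s20 s17-a->s21 s17-b->s22 s17-c->s23 s18-a->s15 s18-b->s16 s18-c->s17 s19-a->s18 s19-b->s19 s19-c->s20 s20-a->s21 s20-b->s22 s20-c->s23 s21-a->s15 s21-b->s16 s21-c->s17 s22-a->s18 s22-b->s19 s22-c->s20 s23-a->s21 s23-b->s22 s23-c->s23

Handle the two conditions separately and then intersect. The first has 13 states tracking the last 2 symbols read; the second has 6 states tracking whether the input so far still matches the prefix `bcaa`. A product state is a pair (one from each), accepting exactly when both do.
A 24-state machine:
          a    b    c  
>  s0     s1   s2   s3 
   s1     s4   s5   s6 
   s2     s7   s8   s9 
   s3    s10  s11  s12 
   s4     s4   s5   s6 
   s5     s7   s8  s13 
   s6    s10  s11  s12 
   s7     s4   s5   s6 
   s8     s7   s8  s13 
   s9    s14  s11  s12 
   s10    s4   s5   s6 
   s11    s7   s8  s13 
   s12   s10  s11  s12 
   s13   s10  s11  s12 
   s14   s15   s5   s6 
 * s15   s15  s16  s17 
 * s16   s18  s19  s20 
 * s17   s21  s22  s23 
   s18   s15  s16  s17 
   s19   s18  s19  s20 
   s20   s21  s22  s23 
   s21   s15  s16  s17 
   s22   s18  s19  s20 
   s23   s21  s22  s23 
(> = start, * = accepting)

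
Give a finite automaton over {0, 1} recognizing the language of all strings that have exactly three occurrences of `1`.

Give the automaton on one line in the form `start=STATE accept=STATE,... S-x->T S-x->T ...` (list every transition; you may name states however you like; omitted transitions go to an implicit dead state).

Count `1`s, saturating at 4: states q0 through q3 mean 0 through 3 `1`s seen; q4 means more than 3. Each `1` increments (capped at q4); other symbols loop. Accept from {q3}.
With 5 states:
        0   1  
>  q0   q0  q1 
   q1   q1  q2 
   q2   q2  q3 
 * q3   q3  q4 
   q4   q4  q4 
(> = start, * = accepting)

start=q0 accept=q3 q0-0->q0 q0-1->q1 q1-0->q1 q1-1->q2 q2-0->q2 q2-1->q3 q3-0->q3 q3-1->q4 q4-0->q4 q4-1->q4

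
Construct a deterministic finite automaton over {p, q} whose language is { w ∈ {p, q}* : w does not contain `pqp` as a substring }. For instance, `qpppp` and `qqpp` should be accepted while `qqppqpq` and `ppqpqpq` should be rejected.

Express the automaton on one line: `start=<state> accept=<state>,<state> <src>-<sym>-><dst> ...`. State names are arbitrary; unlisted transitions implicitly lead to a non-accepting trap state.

start=s0 accept=s0,s1,s2 s0-p->s1 s0-q->s0 s1-p->s1 s1-q->s2 s2-p->s3 s2-q->s0 s3-p->s3 s3-q->s3

Track partial matches of the forbidden pattern `pqp`. State s3 is a dead state reached once `pqp` has occurred; every other state accepts. s0 means no part of `pqp` is currently matched.
        p   q  
>* s0   s1  s0 
 * s1   s1  s2 
 * s2   s3  s0 
   s3   s3  s3 
(> = start, * = accepting)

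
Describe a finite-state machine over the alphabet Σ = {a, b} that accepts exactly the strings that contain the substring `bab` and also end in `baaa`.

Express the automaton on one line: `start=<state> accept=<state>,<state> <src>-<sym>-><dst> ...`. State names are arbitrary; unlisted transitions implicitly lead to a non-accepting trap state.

Run two small machines in parallel and take their product. One (4 states) tracks whether and how much of `bab` has been seen; the other (5 states) tracks how much of the suffix `baaa` has currently been matched. Each combined state is a pair, one component from each; accept when both components accept. Equivalent product states are then merged.
        a   b  
>  S0   S0  S1 
   S1   S2  S1 
   S2   S0  S3 
   S3   S4  S3 
   S4   S5  S3 
   S5   S6  S3 
 * S6   S7  S3 
   S7   S7  S3 
(> = start, * = accepting)

start=S0 accept=S6 S0-a->S0 S0-b->S1 S1-a->S2 S1-b->S1 S2-a->S0 S2-b->S3 S3-a->S4 S3-b->S3 S4-a->S5 S4-b->S3 S5-a->S6 S5-b->S3 S6-a->S7 S6-b->S3 S7-a->S7 S7-b->S3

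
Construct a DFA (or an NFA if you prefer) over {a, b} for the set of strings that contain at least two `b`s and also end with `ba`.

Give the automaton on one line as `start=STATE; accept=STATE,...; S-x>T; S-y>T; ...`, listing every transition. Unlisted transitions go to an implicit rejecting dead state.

Run two small machines in parallel and take their product. One (4 states) tracks the count of `b`s, saturating at 3; the other (3 states) tracks how much of the suffix `ba` has currently been matched. Each combined state is a pair, one component from each; accept when both components accept. Equivalent product states are then merged.
4 states suffice.
        a   b  
>  q0   q0  q1 
   q1   q1  q2 
   q2   q3  q2 
 * q3   q1  q2 
(> = start, * = accepting)

start=q0; accept=q3; q0-a>q0; q0-b>q1; q1-a>q1; q1-b>q2; q2-a>q3; q2-b>q2; q3-a>q1; q3-b>q2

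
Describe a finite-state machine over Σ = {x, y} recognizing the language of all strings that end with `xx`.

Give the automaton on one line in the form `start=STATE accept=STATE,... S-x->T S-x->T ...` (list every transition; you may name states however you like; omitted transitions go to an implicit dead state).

Let each state record the length of the longest suffix of the input read so far that is also a prefix of `xx`. S1 means the last symbol is `x`; S2 means the last 2 symbols are `xx`. Accept only at S2, where the string currently ends in `xx`.
A 3-state machine:
        x   y  
>  S0   S1  S0 
   S1   S2  S0 
 * S2   S2  S0 
(> = start, * = accepting)

start=S0 accept=S2 S0-x->S1 S0-y->S0 S1-x->S2 S1-y->S0 S2-x->S2 S2-y->S0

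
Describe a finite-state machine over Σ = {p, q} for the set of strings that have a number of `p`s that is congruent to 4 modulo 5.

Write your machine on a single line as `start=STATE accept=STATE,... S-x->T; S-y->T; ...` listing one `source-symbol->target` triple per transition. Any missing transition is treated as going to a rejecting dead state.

start=s0; accept=s4; s0-p->s1; s0-q->s0; s1-p->s2; s1-q->s1; s2-p->s3; s2-q->s2; s3-p->s4; s3-q->s3; s4-p->s0; s4-q->s4

The only thing that matters is how many `p`s have appeared, reduced mod 5. Use one state per residue: s0 for 0, …, s4 for 4. Reading `p` moves to the next residue; anything else stays put. s4 is accepting.
A 5-state machine:
        p   q  
>  s0   s1  s0 
   s1   s2  s1 
   s2   s3  s2 
   s3   s4  s3 
 * s4   s0  s4 
(> = start, * = accepting)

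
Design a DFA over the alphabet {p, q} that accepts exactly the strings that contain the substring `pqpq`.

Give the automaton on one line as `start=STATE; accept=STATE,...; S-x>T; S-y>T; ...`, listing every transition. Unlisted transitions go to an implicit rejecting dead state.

States A..D record the length of the longest prefix of `pqpq` that matches the current input suffix. Reaching E means `pqpq` has been seen, and we stay there forever. Accept from E.
5 states suffice.
       p  q 
>  A   B  A 
   B   B  C 
   C   D  A 
   D   B  E 
 * E   E  E 
(> = start, * = accepting)

start=A; accept=E; A-p>B; A-q>A; B-p>B; B-q>C; C-p>D; C-q>A; D-p>B; D-q>E; E-p>E; E-q>E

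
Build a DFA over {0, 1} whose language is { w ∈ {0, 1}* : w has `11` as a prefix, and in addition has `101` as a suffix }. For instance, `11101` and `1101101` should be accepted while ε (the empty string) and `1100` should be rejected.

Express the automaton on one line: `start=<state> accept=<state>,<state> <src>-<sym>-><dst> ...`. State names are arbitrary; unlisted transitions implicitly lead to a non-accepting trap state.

start=s0 accept=s6 s0-0->s1 s0-1->s2 s1-0->s1 s1-1->s1 s2-0->s1 s2-1->s3 s3-0->s4 s3-1->s3 s4-0->s5 s4-1->s6 s5-0->s5 s5-1->s3 s6-0->s4 s6-1->s3

Build one automaton per condition and run them in lockstep. The first has 4 states tracking whether the input so far still matches the prefix `11`; the second has 4 states tracking how much of the suffix `101` has currently been matched. A product state is a pair (one from each), accepting exactly when both do. After merging equivalent states the machine shrinks.
With 7 states:
        0   1  
>  s0   s1  s2 
   s1   s1  s1 
   s2   s1  s3 
   s3   s4  s3 
   s4   s5  s6 
   s5   s5  s3 
 * s6   s4  s3 
(> = start, * = accepting)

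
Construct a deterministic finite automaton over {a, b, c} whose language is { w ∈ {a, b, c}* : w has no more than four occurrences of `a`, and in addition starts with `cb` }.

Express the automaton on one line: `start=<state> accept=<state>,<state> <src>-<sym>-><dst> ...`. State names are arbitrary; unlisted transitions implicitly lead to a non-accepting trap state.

Build one automaton per condition and run them in lockstep. One (6 states) tracks the count of `a`s, saturating at 5; the other (4 states) tracks whether the input so far still matches the prefix `cb`. Each combined state is a pair, one component from each; accept when both components accept. Minimizing collapses redundant product states.
With 8 states:
        a   b   c  
>  q0   q1  q1  q2 
   q1   q1  q1  q1 
   q2   q1  q3  q1 
 * q3   q4  q3  q3 
 * q4   q5  q4  q4 
 * q5   q6  q5  q5 
 * q6   q7  q6  q6 
 * q7   q1  q7  q7 
(> = start, * = accepting)

start=q0 accept=q3,q4,q5,q6,q7 q0-a->q1 q0-b->q1 q0-c->q2 q1-a->q1 q1-b->q1 q1-c->q1 q2-a->q1 q2-b->q3 q2-c->q1 q3-a->q4 q3-b->q3 q3-c->q3 q4-a->q5 q4-b->q4 q4-c->q4 q5-a->q6 q5-b->q5 q5-c->q5 q6-a->q7 q6-b->q6 q6-c->q6 q7-a->q1 q7-b->q7 q7-c->q7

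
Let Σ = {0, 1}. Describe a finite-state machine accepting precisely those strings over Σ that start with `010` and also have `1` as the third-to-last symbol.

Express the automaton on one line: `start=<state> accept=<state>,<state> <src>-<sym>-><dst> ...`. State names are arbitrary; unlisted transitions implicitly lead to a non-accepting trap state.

Run two small machines in parallel and take their product. The first has 5 states tracking whether the input so far still matches the prefix `010`; the second has 15 states tracking the last 3 symbols read. A product state is a pair (one from each), accepting exactly when both do.
With 23 states:
          0    1  
>  q0     q1   q2 
   q1     q3   q4 
   q2     q5   q6 
   q3     q7   q8 
   q4     q9  q10 
   q5    q11  q12 
   q6    q13  q14 
   q7     q7   q8 
   q8    q15  q10 
   q9    q16  q17 
   q10   q13  q14 
   q11    q7   q8 
   q12   q15  q10 
   q13   q11  q12 
   q14   q13  q14 
   q15   q11  q12 
 * q16   q18  q19 
 * q17    q9  q20 
   q18   q18  q19 
   q19    q9  q20 
   q20   q21  q22 
 * q21   q16  q17 
 * q22   q21  q22 
(> = start, * = accepting)

start=q0 accept=q16,q17,q21,q22 q0-0->q1 q0-1->q2 q1-0->q3 q1-1->q4 q2-0->q5 q2-1->q6 q3-0->q7 q3-1->q8 q4-0->q9 q4-1->q10 q5-0->q11 q5-1->q12 q6-0->q13 q6-1->q14 q7-0->q7 q7-1->q8 q8-0->q15 q8-1->q10 q9-0->q16 q9-1->q17 q10-0->q13 q10-1->q14 q11-0->q7 q11-1->q8 q12-0->q15 q12-1->q10 q13-0->q11 q13-1->q12 q14-0->q13 q14-1->q14 q15-0->q11 q15-1->q12 q16-0->q18 q16-1->q19 q17-0->q9 q17-1->q20 q18-0->q18 q18-1->q19 q19-0->q9 q19-1->q20 q20-0->q21 q20-1->q22 q21-0->q16 q21-1->q17 q22-0->q21 q22-1->q22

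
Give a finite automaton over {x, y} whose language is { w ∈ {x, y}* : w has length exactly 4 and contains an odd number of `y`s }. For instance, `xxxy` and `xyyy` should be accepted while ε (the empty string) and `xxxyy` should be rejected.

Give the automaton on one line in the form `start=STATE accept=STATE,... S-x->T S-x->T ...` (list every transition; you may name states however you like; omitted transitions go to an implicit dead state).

Run two small machines in parallel and take their product. The first has 6 states tracking the input length, saturating at 5; the second has 2 states tracking the count of `y`s modulo 2. A product state is a pair (one from each), accepting exactly when both do. Equivalent product states are then merged.
A 9-state machine:
        x   y  
>  q0   q1  q2 
   q1   q3  q4 
   q2   q4  q3 
   q3   q5  q6 
   q4   q6  q5 
   q5   q7  q8 
   q6   q8  q7 
   q7   q7  q7 
 * q8   q7  q7 
(> = start, * = accepting)

start=q0 accept=q8 q0-x->q1 q0-y->q2 q1-x->q3 q1-y->q4 q2-x->q4 q2-y->q3 q3-x->q5 q3-y->q6 q4-x->q6 q4-y->q5 q5-x->q7 q5-y->q8 q6-x->q8 q6-y->q7 q7-x->q7 q7-y->q7 q8-x->q7 q8-y->q7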